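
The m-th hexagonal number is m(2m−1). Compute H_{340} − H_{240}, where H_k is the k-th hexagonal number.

340·(2·340 − 1) = 230860 and 240·(2·240 − 1) = 114960.
Difference: 230860 − 114960 = 115900.

115900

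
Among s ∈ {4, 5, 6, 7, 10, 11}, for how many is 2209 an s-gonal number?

1

s = 4: P(4, 47) = 2209. ✓
s = 5: P(5, 38) = 2147 and P(5, 39) = 2262; 2209 is not s-gonal.
s = 6: P(6, 33) = 2145 and P(6, 34) = 2278; 2209 is not s-gonal.
s = 7: P(7, 30) = 2205 and P(7, 31) = 2356; 2209 is not s-gonal.
s = 10: P(10, 23) = 2047 and P(10, 24) = 2232; 2209 is not s-gonal.
s = 11: P(11, 22) = 2101 and P(11, 23) = 2300; 2209 is not s-gonal.
Hits: s ∈ {4} → 1.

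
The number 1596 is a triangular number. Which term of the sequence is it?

Set n(n+1)/2 = 1596, giving n² + n − 3192 = 0.
The discriminant is 1 + 8·1596 = 12769, and √12769 = 113.
So n = (-1 + 113) / 2 = 112/2 = 56.
Check: 56·57/2 = 1596. ✓

56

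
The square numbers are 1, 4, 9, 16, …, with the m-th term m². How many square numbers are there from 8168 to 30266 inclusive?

83

The n-th square number is n².
Smallest index with value ≥ 8168: n = 91 (giving 8281).
Largest index with value ≤ 30266: n = 173 (giving 29929).
Indices 91 through 173: 83 terms.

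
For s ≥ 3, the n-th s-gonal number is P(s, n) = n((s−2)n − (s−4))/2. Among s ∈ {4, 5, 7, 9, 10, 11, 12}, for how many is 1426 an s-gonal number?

s = 4: P(4, 37) = 1369 and P(4, 38) = 1444; 1426 is not s-gonal.
s = 5: P(5, 31) = 1426. ✓
s = 7: P(7, 24) = 1404 and P(7, 25) = 1525; 1426 is not s-gonal.
s = 9: P(9, 20) = 1350 and P(9, 21) = 1491; 1426 is not s-gonal.
s = 10: P(10, 19) = 1387 and P(10, 20) = 1540; 1426 is not s-gonal.
s = 11: P(11, 18) = 1395 and P(11, 19) = 1558; 1426 is not s-gonal.
s = 12: P(12, 17) = 1377 and P(12, 18) = 1548; 1426 is not s-gonal.
Hits: s ∈ {5} → 1.

1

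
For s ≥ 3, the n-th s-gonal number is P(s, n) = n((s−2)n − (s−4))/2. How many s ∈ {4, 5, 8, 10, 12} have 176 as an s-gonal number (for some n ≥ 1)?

s = 4: P(4, 13) = 169 and P(4, 14) = 196; 176 is not s-gonal.
s = 5: P(5, 11) = 176. ✓
s = 8: P(8, 8) = 176. ✓
s = 10: P(10, 7) = 175 and P(10, 8) = 232; 176 is not s-gonal.
s = 12: P(12, 6) = 156 and P(12, 7) = 217; 176 is not s-gonal.
Hits: s ∈ {5, 8} → 2.

2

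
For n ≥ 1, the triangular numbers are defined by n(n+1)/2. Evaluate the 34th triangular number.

595

34·35/2 = 1190/2 = 595.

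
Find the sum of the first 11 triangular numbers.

286

Σ i(i+1)/2 = (Σi² + Σi) / 2 over i = 1..11.
Σi = 66 and Σi² = 506.
(1·506 + 1·66) / 2 = 572/2 = 286.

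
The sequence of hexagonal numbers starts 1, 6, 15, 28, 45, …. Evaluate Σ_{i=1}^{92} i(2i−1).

Σ i(2i−1) = 2Σi² − Σi over i = 1..92.
Σi = 4278 and Σi² = 263810.
2·263810 − 1·4278 = 523342.

523342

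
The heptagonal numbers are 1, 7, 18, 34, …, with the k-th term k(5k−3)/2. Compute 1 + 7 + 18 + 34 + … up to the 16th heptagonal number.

Σ i(5i−3)/2 = (5Σi² − 3Σi) / 2 over i = 1..16.
Σi = 136 and Σi² = 1496.
(5·1496 − 3·136) / 2 = 7072/2 = 3536.

3536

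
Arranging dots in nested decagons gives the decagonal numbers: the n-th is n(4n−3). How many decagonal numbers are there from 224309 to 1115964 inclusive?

291

The n-th decagonal number is n(4n−3).
Smallest index with value ≥ 224309: n = 238 (giving 225862).
Largest index with value ≤ 1115964: n = 528 (giving 1113552).
Indices 238 through 528: 291 terms.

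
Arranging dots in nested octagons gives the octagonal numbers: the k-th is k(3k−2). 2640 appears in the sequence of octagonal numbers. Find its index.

30

Set n(3n−2) = 2640, giving 3n² − 2n − 2640 = 0.
The discriminant is 4 + 12·2640 = 31684, and √31684 = 178.
So n = (2 + 178) / 6 = 180/6 = 30.
Check: 30·(3·30 − 2) = 2640. ✓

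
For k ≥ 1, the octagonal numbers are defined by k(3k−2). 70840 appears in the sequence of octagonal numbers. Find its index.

154

Set n(3n−2) = 70840, giving 3n² − 2n − 70840 = 0.
The discriminant is 4 + 12·70840 = 850084, and √850084 = 922.
So n = (2 + 922) / 6 = 924/6 = 154.
Check: 154·(3·154 − 2) = 70840. ✓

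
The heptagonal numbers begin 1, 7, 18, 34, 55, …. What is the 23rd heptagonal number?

1288

The 23rd heptagonal number is n(5n−3)/2 with n = 23.
23·(5·23 − 3)/2 = 23·112/2 = 23·56 = 1288.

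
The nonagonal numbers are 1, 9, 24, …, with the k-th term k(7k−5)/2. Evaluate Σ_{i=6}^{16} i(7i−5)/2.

Σ i(7i−5)/2 = (7Σi² − 5Σi) / 2 over i = 6..16.
Σi = 136 − 15 = 121 and Σi² = 1496 − 55 = 1441.
(7·1441 − 5·121) / 2 = 9482/2 = 4741.

4741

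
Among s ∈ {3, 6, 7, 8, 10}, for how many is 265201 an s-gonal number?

s = 3: P(3, 727) = 264628 and P(3, 728) = 265356; 265201 is not s-gonal.
s = 6: P(6, 364) = 264628 and P(6, 365) = 266085; 265201 is not s-gonal.
s = 7: P(7, 326) = 265201. ✓
s = 8: P(8, 297) = 264033 and P(8, 298) = 265816; 265201 is not s-gonal.
s = 10: P(10, 257) = 263425 and P(10, 258) = 265482; 265201 is not s-gonal.
Hits: s ∈ {7} → 1.

1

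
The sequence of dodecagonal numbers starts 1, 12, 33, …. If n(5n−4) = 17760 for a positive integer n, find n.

60

Set n(5n−4) = 17760, giving 5n² − 4n − 17760 = 0.
So n = (4 + 596) / 10 = 600/10 = 60.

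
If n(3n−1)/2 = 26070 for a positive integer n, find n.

Set n(3n−1)/2 = 26070, giving 3n² − n − 52140 = 0.
The discriminant is 1 + 24·26070 = 625681, and √625681 = 791.
So n = (1 + 791) / 6 = 792/6 = 132.
Check: 132·(3·132 − 1)/2 = 26070. ✓

132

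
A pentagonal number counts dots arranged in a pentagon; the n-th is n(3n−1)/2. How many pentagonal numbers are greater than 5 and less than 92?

5

The n-th pentagonal number is n(3n−1)/2.
Smallest index with value > 5: n = 3 (giving 12).
Largest index with value < 92: n = 7 (giving 70).
Indices 3 through 7: 5 terms.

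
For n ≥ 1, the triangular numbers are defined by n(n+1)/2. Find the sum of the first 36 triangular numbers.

Σ i(i+1)/2 = (Σi² + Σi) / 2 over i = 1..36.
Σi = 666 and Σi² = 16206.
(1·16206 + 1·666) / 2 = 16872/2 = 8436.

8436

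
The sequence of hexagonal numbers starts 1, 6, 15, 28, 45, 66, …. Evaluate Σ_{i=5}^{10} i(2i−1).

Σ i(2i−1) = 2Σi² − Σi over i = 5..10.
Σi = 55 − 10 = 45 and Σi² = 385 − 30 = 355.
2·355 − 1·45 = 665.

665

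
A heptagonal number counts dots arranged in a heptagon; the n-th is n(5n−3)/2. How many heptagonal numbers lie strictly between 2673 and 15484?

The n-th heptagonal number is n(5n−3)/2.
Smallest index with value > 2673: n = 34 (giving 2839).
Largest index with value < 15484: n = 78 (giving 15093).
Indices 34 through 78: 45 terms.

45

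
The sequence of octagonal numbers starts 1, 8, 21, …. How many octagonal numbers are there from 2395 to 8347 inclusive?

The n-th octagonal number is n(3n−2).
Smallest index with value ≥ 2395: n = 29 (giving 2465).
Largest index with value ≤ 8347: n = 53 (giving 8321).
Indices 29 through 53: 25 terms.

25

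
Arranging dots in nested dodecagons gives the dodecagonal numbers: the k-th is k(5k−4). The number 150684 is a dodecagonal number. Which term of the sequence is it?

174

Set n(5n−4) = 150684, giving 5n² − 4n − 150684 = 0.
The discriminant is 16 + 20·150684 = 3013696, and √3013696 = 1736.
So n = (4 + 1736) / 10 = 1740/10 = 174.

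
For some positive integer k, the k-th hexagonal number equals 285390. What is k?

378

Set n(2n−1) = 285390, giving 2n² − n − 285390 = 0.
The discriminant is 1 + 8·285390 = 2283121, and √2283121 = 1511.
So n = (1 + 1511) / 4 = 1512/4 = 378.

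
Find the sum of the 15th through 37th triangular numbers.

Σ i(i+1)/2 = (Σi² + Σi) / 2 over i = 15..37.
Σi = 703 − 105 = 598 and Σi² = 17575 − 1015 = 16560.
(1·16560 + 1·598) / 2 = 17158/2 = 8579.

8579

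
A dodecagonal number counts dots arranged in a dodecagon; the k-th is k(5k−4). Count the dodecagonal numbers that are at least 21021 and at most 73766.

The n-th dodecagonal number is n(5n−4).
Smallest index with value ≥ 21021: n = 66 (giving 21516).
Largest index with value ≤ 73766: n = 121 (giving 72721).
Indices 66 through 121: 56 terms.

56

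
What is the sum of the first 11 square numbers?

Σ_{i=1}^{11} i² = 11·12·23/6 = 506.

506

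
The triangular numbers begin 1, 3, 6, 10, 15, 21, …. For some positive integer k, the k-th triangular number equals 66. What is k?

11

Set n(n+1)/2 = 66, giving n² + n − 132 = 0.
The discriminant is 1 + 8·66 = 529, and √529 = 23.
So n = (-1 + 23) / 2 = 22/2 = 11.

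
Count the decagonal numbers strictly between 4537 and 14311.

The n-th decagonal number is n(4n−3).
Smallest index with value > 4537: n = 35 (giving 4795).
Largest index with value < 14311: n = 60 (giving 14220).
Indices 35 through 60: 26 terms.

26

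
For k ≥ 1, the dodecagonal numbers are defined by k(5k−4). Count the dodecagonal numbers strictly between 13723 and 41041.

The n-th dodecagonal number is n(5n−4).
Smallest index with value > 13723: n = 53 (giving 13833).
Largest index with value < 41041: n = 90 (giving 40140).
Indices 53 through 90: 38 terms.

38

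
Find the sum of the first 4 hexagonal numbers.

Σ i(2i−1) = 2Σi² − Σi over i = 1..4.
Σi = 10 and Σi² = 30.
2·30 − 1·10 = 50.

50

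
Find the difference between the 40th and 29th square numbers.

759

40² = 1600 and 29² = 841.
Difference: 1600 − 841 = 759.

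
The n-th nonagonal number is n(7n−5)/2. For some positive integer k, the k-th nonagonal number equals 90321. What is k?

Set n(7n−5)/2 = 90321, giving 7n² − 5n − 180642 = 0.
The discriminant is 25 + 56·90321 = 5058001, and √5058001 = 2249.
So n = (5 + 2249) / 14 = 2254/14 = 161.

161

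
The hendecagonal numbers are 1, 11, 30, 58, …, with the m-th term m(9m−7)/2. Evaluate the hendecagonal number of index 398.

The 398th hendecagonal number is n(9n−7)/2 with n = 398.
398·(9·398 − 7)/2 = 398·3575/2 = 711425.

711425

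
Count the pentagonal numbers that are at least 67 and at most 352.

The n-th pentagonal number is n(3n−1)/2.
Smallest index with value ≥ 67: n = 7 (giving 70).
Largest index with value ≤ 352: n = 15 (giving 330).
Indices 7 through 15: 9 terms.

9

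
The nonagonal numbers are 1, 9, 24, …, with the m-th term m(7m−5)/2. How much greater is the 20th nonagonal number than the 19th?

Consecutive nonagonal numbers differ by 7n − 6: here 7·20 − 6 = 134.

134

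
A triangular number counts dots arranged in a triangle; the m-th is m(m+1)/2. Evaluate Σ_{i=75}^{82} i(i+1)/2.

24984

Σ i(i+1)/2 = (Σi² + Σi) / 2 over i = 75..82.
Σi = 3403 − 2775 = 628 and Σi² = 187165 − 137825 = 49340.
(1·49340 + 1·628) / 2 = 49968/2 = 24984.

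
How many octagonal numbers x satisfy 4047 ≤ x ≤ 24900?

The n-th octagonal number is n(3n−2).
Smallest index with value ≥ 4047: n = 38 (giving 4256).
Largest index with value ≤ 24900: n = 91 (giving 24661).
Indices 38 through 91: 54 terms.

54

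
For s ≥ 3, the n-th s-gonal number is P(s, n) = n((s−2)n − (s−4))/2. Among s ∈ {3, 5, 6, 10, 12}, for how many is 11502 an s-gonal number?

s = 3: P(3, 151) = 11476 and P(3, 152) = 11628; 11502 is not s-gonal.
s = 5: P(5, 87) = 11310 and P(5, 88) = 11572; 11502 is not s-gonal.
s = 6: P(6, 76) = 11476 and P(6, 77) = 11781; 11502 is not s-gonal.
s = 10: P(10, 54) = 11502. ✓
s = 12: P(12, 48) = 11328 and P(12, 49) = 11809; 11502 is not s-gonal.
Hits: s ∈ {10} → 1.

1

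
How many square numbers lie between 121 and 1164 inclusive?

24

The n-th square number is n².
Smallest index with value ≥ 121: n = 11 (giving 121).
Largest index with value ≤ 1164: n = 34 (giving 1156).
Indices 11 through 34: 24 terms.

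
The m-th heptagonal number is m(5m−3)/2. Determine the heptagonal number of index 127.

40132

127·(5·127 − 3)/2 = 127·632/2 = 127·316 = 40132.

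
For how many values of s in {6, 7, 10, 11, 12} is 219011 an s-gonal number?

s = 6: P(6, 331) = 218791 and P(6, 332) = 220116; 219011 is not s-gonal.
s = 7: P(7, 296) = 218596 and P(7, 297) = 220077; 219011 is not s-gonal.
s = 10: P(10, 234) = 218322 and P(10, 235) = 220195; 219011 is not s-gonal.
s = 11: P(11, 221) = 219011. ✓
s = 12: P(12, 209) = 217569 and P(12, 210) = 219660; 219011 is not s-gonal.
Hits: s ∈ {11} → 1.

1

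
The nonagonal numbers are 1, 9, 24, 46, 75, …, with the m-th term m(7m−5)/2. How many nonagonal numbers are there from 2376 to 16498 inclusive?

The n-th nonagonal number is n(7n−5)/2.
Smallest index with value ≥ 2376: n = 27 (giving 2484).
Largest index with value ≤ 16498: n = 69 (giving 16491).
Indices 27 through 69: 43 terms.

43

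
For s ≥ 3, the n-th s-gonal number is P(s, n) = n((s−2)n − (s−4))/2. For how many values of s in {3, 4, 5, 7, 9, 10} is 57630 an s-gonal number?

1

s = 3: P(3, 339) = 57630. ✓
s = 4: P(4, 240) = 57600 and P(4, 241) = 58081; 57630 is not s-gonal.
s = 5: P(5, 196) = 57526 and P(5, 197) = 58115; 57630 is not s-gonal.
s = 7: P(7, 152) = 57532 and P(7, 153) = 58293; 57630 is not s-gonal.
s = 9: P(9, 128) = 57024 and P(9, 129) = 57921; 57630 is not s-gonal.
s = 10: P(10, 120) = 57240 and P(10, 121) = 58201; 57630 is not s-gonal.
Hits: s ∈ {3} → 1.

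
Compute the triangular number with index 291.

The 291st triangular number is n(n+1)/2 with n = 291.
291·292/2 = 84972/2 = 42486.

42486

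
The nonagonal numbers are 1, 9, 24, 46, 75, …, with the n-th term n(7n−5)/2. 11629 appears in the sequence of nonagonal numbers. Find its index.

Set n(7n−5)/2 = 11629, giving 7n² − 5n − 23258 = 0.
The discriminant is 25 + 56·11629 = 651249, and √651249 = 807.
So n = (5 + 807) / 14 = 812/14 = 58.
Check: 58·(7·58 − 5)/2 = 11629. ✓

58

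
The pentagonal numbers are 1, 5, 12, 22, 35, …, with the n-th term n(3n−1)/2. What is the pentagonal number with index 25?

The 25th pentagonal number is n(3n−1)/2 with n = 25.
25·(3·25 − 1)/2 = 25·74/2 = 25·37 = 925.

925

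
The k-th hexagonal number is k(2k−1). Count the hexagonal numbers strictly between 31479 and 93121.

91

The n-th hexagonal number is n(2n−1).
Smallest index with value > 31479: n = 126 (giving 31626).
Largest index with value < 93121: n = 216 (giving 93096).
Indices 126 through 216: 91 terms.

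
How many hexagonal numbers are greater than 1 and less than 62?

The n-th hexagonal number is n(2n−1).
Smallest index with value > 1: n = 2 (giving 6).
Largest index with value < 62: n = 5 (giving 45).
Indices 2 through 5: 4 terms.

4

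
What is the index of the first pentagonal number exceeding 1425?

31

Solve n(3n−1)/2 > 1425 for integer n.
The largest n with value ≤ 1425 is 30 (since 1335 ≤ 1425 < 1426), so the first above is n = 31, value 1426.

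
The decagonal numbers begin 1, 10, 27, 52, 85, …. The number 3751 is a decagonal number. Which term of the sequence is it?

Set n(4n−3) = 3751, giving 4n² − 3n − 3751 = 0.
The discriminant is 9 + 16·3751 = 60025, and √60025 = 245.
So n = (3 + 245) / 8 = 248/8 = 31.
Check: 31·(4·31 − 3) = 3751. ✓

31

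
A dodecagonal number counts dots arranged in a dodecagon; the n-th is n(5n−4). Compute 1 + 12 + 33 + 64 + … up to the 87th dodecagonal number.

Σ i(5i−4) = 5Σi² − 4Σi over i = 1..87.
Σi = 3828 and Σi² = 223300.
5·223300 − 4·3828 = 1101188.

1101188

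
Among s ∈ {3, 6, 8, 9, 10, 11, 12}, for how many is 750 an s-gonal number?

s = 3: P(3, 38) = 741 and P(3, 39) = 780; 750 is not s-gonal.
s = 6: P(6, 19) = 703 and P(6, 20) = 780; 750 is not s-gonal.
s = 8: P(8, 16) = 736 and P(8, 17) = 833; 750 is not s-gonal.
s = 9: P(9, 15) = 750. ✓
s = 10: P(10, 14) = 742 and P(10, 15) = 855; 750 is not s-gonal.
s = 11: P(11, 13) = 715 and P(11, 14) = 833; 750 is not s-gonal.
s = 12: P(12, 12) = 672 and P(12, 13) = 793; 750 is not s-gonal.
Hits: s ∈ {9} → 1.

1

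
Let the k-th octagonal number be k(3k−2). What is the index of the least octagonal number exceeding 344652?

340

Solve n(3n−2) > 344652 for integer n.
The largest n with value ≤ 344652 is 339 (since 344085 ≤ 344652 < 346120), so the first above is n = 340, value 346120.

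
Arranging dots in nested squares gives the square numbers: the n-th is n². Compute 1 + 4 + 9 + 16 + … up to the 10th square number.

Σ_{i=1}^{10} i² = 10·11·21/6 = 385.

385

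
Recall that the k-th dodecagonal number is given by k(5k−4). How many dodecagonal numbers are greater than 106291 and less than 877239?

The n-th dodecagonal number is n(5n−4).
Smallest index with value > 106291: n = 147 (giving 107457).
Largest index with value < 877239: n = 419 (giving 876129).
Indices 147 through 419: 273 terms.

273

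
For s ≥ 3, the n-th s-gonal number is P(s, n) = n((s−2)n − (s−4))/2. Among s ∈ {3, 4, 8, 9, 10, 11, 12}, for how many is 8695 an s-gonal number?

s = 3: P(3, 131) = 8646 and P(3, 132) = 8778; 8695 is not s-gonal.
s = 4: P(4, 93) = 8649 and P(4, 94) = 8836; 8695 is not s-gonal.
s = 8: P(8, 54) = 8640 and P(8, 55) = 8965; 8695 is not s-gonal.
s = 9: P(9, 50) = 8625 and P(9, 51) = 8976; 8695 is not s-gonal.
s = 10: P(10, 47) = 8695. ✓
s = 11: P(11, 44) = 8558 and P(11, 45) = 8955; 8695 is not s-gonal.
s = 12: P(12, 42) = 8652 and P(12, 43) = 9073; 8695 is not s-gonal.
Hits: s ∈ {10} → 1.

1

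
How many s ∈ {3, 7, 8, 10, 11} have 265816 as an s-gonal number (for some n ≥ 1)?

s = 3: P(3, 728) = 265356 and P(3, 729) = 266085; 265816 is not s-gonal.
s = 7: P(7, 326) = 265201 and P(7, 327) = 266832; 265816 is not s-gonal.
s = 8: P(8, 298) = 265816. ✓
s = 10: P(10, 258) = 265482 and P(10, 259) = 267547; 265816 is not s-gonal.
s = 11: P(11, 243) = 264870 and P(11, 244) = 267058; 265816 is not s-gonal.
Hits: s ∈ {8} → 1.

1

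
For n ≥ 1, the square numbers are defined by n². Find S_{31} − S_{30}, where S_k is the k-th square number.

61

n² − (n−1)² = 2n − 1, so 31² − 30² = 2·31 − 1 = 61.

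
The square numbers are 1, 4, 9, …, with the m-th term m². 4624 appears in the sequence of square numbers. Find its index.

68

We need n² = 4624, so n = √4624 = 68.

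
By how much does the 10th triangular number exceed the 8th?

10·11/2 = 55 and 8·9/2 = 36.
Difference: 55 − 36 = 19.

19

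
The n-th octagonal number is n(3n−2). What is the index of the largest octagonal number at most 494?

Solve n(3n−2) ≤ 494 for integer n.
n = 13 gives 481 ≤ 494, while n = 14 gives 560 > 494; so the answer is index 13.

13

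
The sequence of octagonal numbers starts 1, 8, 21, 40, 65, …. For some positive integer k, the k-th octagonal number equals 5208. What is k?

42

Set n(3n−2) = 5208, giving 3n² − 2n − 5208 = 0.
The discriminant is 4 + 12·5208 = 62500, and √62500 = 250.
So n = (2 + 250) / 6 = 252/6 = 42.
Check: 42·(3·42 − 2) = 5208. ✓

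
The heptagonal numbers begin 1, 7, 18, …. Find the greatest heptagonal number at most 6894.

Solve n(5n−3)/2 ≤ 6894 for integer n.
n = 52 gives 6682 ≤ 6894, while n = 53 gives 6943 > 6894; so the answer is 6682.

6682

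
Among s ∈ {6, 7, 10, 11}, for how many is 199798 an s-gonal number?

1

s = 6: P(6, 316) = 199396 and P(6, 317) = 200661; 199798 is not s-gonal.
s = 7: P(7, 283) = 199798. ✓
s = 10: P(10, 223) = 198247 and P(10, 224) = 200032; 199798 is not s-gonal.
s = 11: P(11, 211) = 199606 and P(11, 212) = 201506; 199798 is not s-gonal.
Hits: s ∈ {7} → 1.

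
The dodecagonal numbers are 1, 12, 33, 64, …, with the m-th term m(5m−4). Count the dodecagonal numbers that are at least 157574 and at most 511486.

The n-th dodecagonal number is n(5n−4).
Smallest index with value ≥ 157574: n = 178 (giving 157708).
Largest index with value ≤ 511486: n = 320 (giving 510720).
Indices 178 through 320: 143 terms.

143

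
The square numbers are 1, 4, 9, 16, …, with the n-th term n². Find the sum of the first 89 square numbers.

Σ_{i=1}^{89} i² = 89·90·179/6 = 238965.

238965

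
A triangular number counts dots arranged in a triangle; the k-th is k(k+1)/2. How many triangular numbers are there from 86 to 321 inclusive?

12

The n-th triangular number is n(n+1)/2.
Smallest index with value ≥ 86: n = 13 (giving 91).
Largest index with value ≤ 321: n = 24 (giving 300).
Indices 13 through 24: 12 terms.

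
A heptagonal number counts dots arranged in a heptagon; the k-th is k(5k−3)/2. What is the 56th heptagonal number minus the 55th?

Consecutive heptagonal numbers differ by 5n − 4: here 5·56 − 4 = 276.

276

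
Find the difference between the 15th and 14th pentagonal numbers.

43

Consecutive pentagonal numbers differ by 3n − 2: here 3·15 − 2 = 43.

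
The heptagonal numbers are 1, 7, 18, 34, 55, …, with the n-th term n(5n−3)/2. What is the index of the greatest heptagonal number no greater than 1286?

22

Solve n(5n−3)/2 ≤ 1286 for integer n.
n = 22 gives 1177 ≤ 1286, while n = 23 gives 1288 > 1286; so the answer is index 22.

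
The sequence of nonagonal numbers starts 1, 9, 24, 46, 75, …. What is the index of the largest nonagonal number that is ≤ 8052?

48

Solve n(7n−5)/2 ≤ 8052 for integer n.
n = 48 gives 7944 ≤ 8052, while n = 49 gives 8281 > 8052; so the answer is index 48.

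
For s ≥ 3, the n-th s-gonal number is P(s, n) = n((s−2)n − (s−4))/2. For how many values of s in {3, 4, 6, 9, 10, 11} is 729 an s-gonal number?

1

s = 3: P(3, 37) = 703 and P(3, 38) = 741; 729 is not s-gonal.
s = 4: P(4, 27) = 729. ✓
s = 6: P(6, 19) = 703 and P(6, 20) = 780; 729 is not s-gonal.
s = 9: P(9, 14) = 651 and P(9, 15) = 750; 729 is not s-gonal.
s = 10: P(10, 13) = 637 and P(10, 14) = 742; 729 is not s-gonal.
s = 11: P(11, 13) = 715 and P(11, 14) = 833; 729 is not s-gonal.
Hits: s ∈ {4} → 1.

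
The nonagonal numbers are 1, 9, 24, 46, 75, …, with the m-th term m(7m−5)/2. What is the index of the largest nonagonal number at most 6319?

42

Solve n(7n−5)/2 ≤ 6319 for integer n.
n = 42 gives 6069 ≤ 6319, while n = 43 gives 6364 > 6319; so the answer is index 42.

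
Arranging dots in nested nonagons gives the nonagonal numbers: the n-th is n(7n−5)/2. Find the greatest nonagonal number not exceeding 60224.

Solve n(7n−5)/2 ≤ 60224 for integer n.
n = 131 gives 59736 ≤ 60224, while n = 132 gives 60654 > 60224; so the answer is 59736.

59736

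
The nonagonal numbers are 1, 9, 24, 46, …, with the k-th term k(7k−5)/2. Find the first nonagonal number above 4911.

Solve n(7n−5)/2 > 4911 for integer n.
The largest n with value ≤ 4911 is 37 (since 4699 ≤ 4911 < 4959), so the first above is n = 38, value 4959.

4959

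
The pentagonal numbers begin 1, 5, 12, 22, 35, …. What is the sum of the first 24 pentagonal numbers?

Σ i(3i−1)/2 = (3Σi² − Σi) / 2 over i = 1..24.
Σi = 300 and Σi² = 4900.
(3·4900 − 1·300) / 2 = 14400/2 = 7200.

7200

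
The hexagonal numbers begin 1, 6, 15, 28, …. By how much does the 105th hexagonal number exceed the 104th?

Consecutive hexagonal numbers differ by 4n − 3: here 4·105 − 3 = 417.

417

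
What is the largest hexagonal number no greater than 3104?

3003

Solve n(2n−1) ≤ 3104 for integer n.
n = 39 gives 3003 ≤ 3104, while n = 40 gives 3160 > 3104; so the answer is 3003.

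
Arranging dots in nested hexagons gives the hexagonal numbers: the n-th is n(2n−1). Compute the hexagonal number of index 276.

152076

The 276th hexagonal number is n(2n−1) with n = 276.
276·(2·276 − 1) = 276·551 = 152076.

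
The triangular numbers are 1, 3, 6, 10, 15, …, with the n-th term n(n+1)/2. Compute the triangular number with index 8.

36

The 8th triangular number is n(n+1)/2 with n = 8.
8·9/2 = 72/2 = 36.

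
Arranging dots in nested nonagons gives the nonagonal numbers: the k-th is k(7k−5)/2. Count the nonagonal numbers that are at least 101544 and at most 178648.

56

The n-th nonagonal number is n(7n−5)/2.
Smallest index with value ≥ 101544: n = 171 (giving 101916).
Largest index with value ≤ 178648: n = 226 (giving 178201).
Indices 171 through 226: 56 terms.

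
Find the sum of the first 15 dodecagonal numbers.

5720

Σ i(5i−4) = 5Σi² − 4Σi over i = 1..15.
Σi = 120 and Σi² = 1240.
5·1240 − 4·120 = 5720.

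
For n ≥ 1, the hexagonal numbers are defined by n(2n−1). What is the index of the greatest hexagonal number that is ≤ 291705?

382

Solve n(2n−1) ≤ 291705 for integer n.
n = 382 gives 291466 ≤ 291705, while n = 383 gives 292995 > 291705; so the answer is index 382.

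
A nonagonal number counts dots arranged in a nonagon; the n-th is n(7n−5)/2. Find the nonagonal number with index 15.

The 15th nonagonal number is n(7n−5)/2 with n = 15.
15·(7·15 − 5)/2 = 15·100/2 = 15·50 = 750.

750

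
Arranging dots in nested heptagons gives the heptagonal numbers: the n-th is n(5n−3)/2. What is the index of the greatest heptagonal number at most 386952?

393

Solve n(5n−3)/2 ≤ 386952 for integer n.
n = 393 gives 385533 ≤ 386952, while n = 394 gives 387499 > 386952; so the answer is index 393.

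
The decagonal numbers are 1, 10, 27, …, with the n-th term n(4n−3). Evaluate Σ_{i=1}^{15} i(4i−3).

4600

Σ i(4i−3) = 4Σi² − 3Σi over i = 1..15.
Σi = 120 and Σi² = 1240.
4·1240 − 3·120 = 4600.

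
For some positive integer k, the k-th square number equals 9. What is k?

3

We need n² = 9, so n = √9 = 3.
Check: 3² = 9. ✓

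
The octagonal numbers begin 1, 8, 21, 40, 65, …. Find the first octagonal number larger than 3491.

3605

Solve n(3n−2) > 3491 for integer n.
The largest n with value ≤ 3491 is 34 (since 3400 ≤ 3491 < 3605), so the first above is n = 35, value 3605.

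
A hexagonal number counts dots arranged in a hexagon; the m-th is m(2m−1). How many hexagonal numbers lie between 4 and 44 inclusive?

The n-th hexagonal number is n(2n−1).
Smallest index with value ≥ 4: n = 2 (giving 6).
Largest index with value ≤ 44: n = 4 (giving 28).
Indices 2 through 4: 3 terms.

3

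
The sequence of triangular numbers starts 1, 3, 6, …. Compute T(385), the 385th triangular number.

74305

385·386/2 = 148610/2 = 74305.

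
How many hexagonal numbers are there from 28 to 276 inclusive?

9

The n-th hexagonal number is n(2n−1).
Smallest index with value ≥ 28: n = 4 (giving 28).
Largest index with value ≤ 276: n = 12 (giving 276).
Indices 4 through 12: 9 terms.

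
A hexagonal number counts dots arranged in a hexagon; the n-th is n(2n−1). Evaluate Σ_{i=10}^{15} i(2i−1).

Σ i(2i−1) = 2Σi² − Σi over i = 10..15.
Σi = 120 − 45 = 75 and Σi² = 1240 − 285 = 955.
2·955 − 1·75 = 1835.

1835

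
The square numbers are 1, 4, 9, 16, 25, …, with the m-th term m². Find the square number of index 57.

57² = 3249.

3249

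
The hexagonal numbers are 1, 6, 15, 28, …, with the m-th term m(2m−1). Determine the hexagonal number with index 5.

5·(2·5 − 1) = 5·9 = 45.

45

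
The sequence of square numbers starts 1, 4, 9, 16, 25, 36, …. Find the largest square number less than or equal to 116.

Solve n² ≤ 116 for integer n.
n = 10 gives 100 ≤ 116, while n = 11 gives 121 > 116; so the answer is 100.

100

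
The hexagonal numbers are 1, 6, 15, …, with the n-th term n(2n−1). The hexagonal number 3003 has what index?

39

Set n(2n−1) = 3003, giving 2n² − n − 3003 = 0.
So n = (1 + 155) / 4 = 156/4 = 39.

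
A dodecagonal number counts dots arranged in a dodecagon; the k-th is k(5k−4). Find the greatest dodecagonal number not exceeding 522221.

520353

Solve n(5n−4) ≤ 522221 for integer n.
n = 323 gives 520353 ≤ 522221, while n = 324 gives 523584 > 522221; so the answer is 520353.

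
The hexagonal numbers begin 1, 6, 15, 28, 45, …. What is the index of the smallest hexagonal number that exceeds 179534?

Solve n(2n−1) > 179534 for integer n.
The largest n with value ≤ 179534 is 299 (since 178503 ≤ 179534 < 179700), so the first above is n = 300, value 179700.

300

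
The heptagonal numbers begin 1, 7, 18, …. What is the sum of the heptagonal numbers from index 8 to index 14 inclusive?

2072

Σ i(5i−3)/2 = (5Σi² − 3Σi) / 2 over i = 8..14.
Σi = 105 − 28 = 77 and Σi² = 1015 − 140 = 875.
(5·875 − 3·77) / 2 = 4144/2 = 2072.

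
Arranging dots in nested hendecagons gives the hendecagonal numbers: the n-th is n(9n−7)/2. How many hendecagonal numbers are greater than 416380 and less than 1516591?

276

The n-th hendecagonal number is n(9n−7)/2.
Smallest index with value > 416380: n = 305 (giving 417545).
Largest index with value < 1516591: n = 580 (giving 1511770).
Indices 305 through 580: 276 terms.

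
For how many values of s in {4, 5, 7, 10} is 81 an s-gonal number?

s = 4: P(4, 9) = 81. ✓
s = 5: P(5, 7) = 70 and P(5, 8) = 92; 81 is not s-gonal.
s = 7: P(7, 6) = 81. ✓
s = 10: P(10, 4) = 52 and P(10, 5) = 85; 81 is not s-gonal.
Hits: s ∈ {4, 7} → 2.

2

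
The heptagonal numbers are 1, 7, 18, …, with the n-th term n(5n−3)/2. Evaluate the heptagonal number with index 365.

The 365th heptagonal number is n(5n−3)/2 with n = 365.
365·(5·365 − 3)/2 = 365·1822/2 = 365·911 = 332515.

332515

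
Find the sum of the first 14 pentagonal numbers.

1470

Σ i(3i−1)/2 = (3Σi² − Σi) / 2 over i = 1..14.
Σi = 105 and Σi² = 1015.
(3·1015 − 1·105) / 2 = 2940/2 = 1470.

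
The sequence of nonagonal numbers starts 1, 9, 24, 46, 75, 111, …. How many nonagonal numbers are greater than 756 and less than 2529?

The n-th nonagonal number is n(7n−5)/2.
Smallest index with value > 756: n = 16 (giving 856).
Largest index with value < 2529: n = 27 (giving 2484).
Indices 16 through 27: 12 terms.

12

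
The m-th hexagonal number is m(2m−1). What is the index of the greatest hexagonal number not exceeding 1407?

Solve n(2n−1) ≤ 1407 for integer n.
n = 26 gives 1326 ≤ 1407, while n = 27 gives 1431 > 1407; so the answer is index 26.

26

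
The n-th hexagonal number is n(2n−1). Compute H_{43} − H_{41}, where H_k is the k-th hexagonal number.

334

43·(2·43 − 1) = 3655 and 41·(2·41 − 1) = 3321.
Difference: 3655 − 3321 = 334.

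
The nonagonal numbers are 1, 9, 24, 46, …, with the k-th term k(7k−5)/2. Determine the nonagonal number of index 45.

6975

The 45th nonagonal number is n(7n−5)/2 with n = 45.
45·(7·45 − 5)/2 = 45·310/2 = 45·155 = 6975.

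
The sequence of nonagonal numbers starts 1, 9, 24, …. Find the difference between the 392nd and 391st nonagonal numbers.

Consecutive nonagonal numbers differ by 7n − 6: here 7·392 − 6 = 2738.

2738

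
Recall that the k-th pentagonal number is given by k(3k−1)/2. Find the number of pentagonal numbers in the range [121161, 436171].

255

The n-th pentagonal number is n(3n−1)/2.
Smallest index with value ≥ 121161: n = 285 (giving 121695).
Largest index with value ≤ 436171: n = 539 (giving 435512).
Indices 285 through 539: 255 terms.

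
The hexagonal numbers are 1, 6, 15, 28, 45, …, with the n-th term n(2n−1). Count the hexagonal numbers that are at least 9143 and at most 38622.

The n-th hexagonal number is n(2n−1).
Smallest index with value ≥ 9143: n = 68 (giving 9180).
Largest index with value ≤ 38622: n = 139 (giving 38503).
Indices 68 through 139: 72 terms.

72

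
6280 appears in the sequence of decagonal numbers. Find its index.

Set n(4n−3) = 6280, giving 4n² − 3n − 6280 = 0.
The discriminant is 9 + 16·6280 = 100489, and √100489 = 317.
So n = (3 + 317) / 8 = 320/8 = 40.

40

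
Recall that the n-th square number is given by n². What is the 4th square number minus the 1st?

15

4² = 16 and 1² = 1.
Difference: 16 − 1 = 15.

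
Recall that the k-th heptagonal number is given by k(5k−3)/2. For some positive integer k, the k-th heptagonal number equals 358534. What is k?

379

Set n(5n−3)/2 = 358534, giving 5n² − 3n − 717068 = 0.
The discriminant is 9 + 40·358534 = 14341369, and √14341369 = 3787.
So n = (3 + 3787) / 10 = 3790/10 = 379.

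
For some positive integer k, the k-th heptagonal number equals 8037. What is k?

57

Set n(5n−3)/2 = 8037, giving 5n² − 3n − 16074 = 0.
The discriminant is 9 + 40·8037 = 321489, and √321489 = 567.
So n = (3 + 567) / 10 = 570/10 = 57.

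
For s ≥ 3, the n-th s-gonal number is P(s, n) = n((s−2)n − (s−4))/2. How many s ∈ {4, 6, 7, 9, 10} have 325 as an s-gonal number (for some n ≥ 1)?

s = 4: P(4, 18) = 324 and P(4, 19) = 361; 325 is not s-gonal.
s = 6: P(6, 13) = 325. ✓
s = 7: P(7, 11) = 286 and P(7, 12) = 342; 325 is not s-gonal.
s = 9: P(9, 10) = 325. ✓
s = 10: P(10, 9) = 297 and P(10, 10) = 370; 325 is not s-gonal.
Hits: s ∈ {6, 9} → 2.

2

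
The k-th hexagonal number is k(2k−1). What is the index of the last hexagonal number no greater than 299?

Solve n(2n−1) ≤ 299 for integer n.
n = 12 gives 276 ≤ 299, while n = 13 gives 325 > 299; so the answer is index 12.

12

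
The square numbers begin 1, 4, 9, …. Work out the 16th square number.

The 16th square number is n² with n = 16.
16² = 256.

256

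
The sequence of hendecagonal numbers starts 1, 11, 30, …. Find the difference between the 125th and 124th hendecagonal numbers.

1117

Consecutive hendecagonal numbers differ by 9n − 8: here 9·125 − 8 = 1117.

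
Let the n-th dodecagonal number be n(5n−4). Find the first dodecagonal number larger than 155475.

155937

Solve n(5n−4) > 155475 for integer n.
The largest n with value ≤ 155475 is 176 (since 154176 ≤ 155475 < 155937), so the first above is n = 177, value 155937.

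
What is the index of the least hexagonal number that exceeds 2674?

Solve n(2n−1) > 2674 for integer n.
The largest n with value ≤ 2674 is 36 (since 2556 ≤ 2674 < 2701), so the first above is n = 37, value 2701.

37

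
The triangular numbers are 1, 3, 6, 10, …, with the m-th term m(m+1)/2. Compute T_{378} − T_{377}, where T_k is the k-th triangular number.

378

Consecutive triangular numbers differ by n: T_{378} − T_{377} = 378.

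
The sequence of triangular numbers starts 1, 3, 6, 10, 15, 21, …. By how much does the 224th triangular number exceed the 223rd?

Consecutive triangular numbers differ by n: T_{224} − T_{223} = 224.

224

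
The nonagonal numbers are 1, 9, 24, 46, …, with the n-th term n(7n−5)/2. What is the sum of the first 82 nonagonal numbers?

646570

Σ i(7i−5)/2 = (7Σi² − 5Σi) / 2 over i = 1..82.
Σi = 3403 and Σi² = 187165.
(7·187165 − 5·3403) / 2 = 1293140/2 = 646570.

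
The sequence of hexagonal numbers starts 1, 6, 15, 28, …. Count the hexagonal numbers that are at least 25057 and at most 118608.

The n-th hexagonal number is n(2n−1).
Smallest index with value ≥ 25057: n = 113 (giving 25425).
Largest index with value ≤ 118608: n = 243 (giving 117855).
Indices 113 through 243: 131 terms.

131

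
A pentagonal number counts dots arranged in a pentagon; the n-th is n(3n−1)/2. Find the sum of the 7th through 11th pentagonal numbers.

600

Σ i(3i−1)/2 = (3Σi² − Σi) / 2 over i = 7..11.
Σi = 66 − 21 = 45 and Σi² = 506 − 91 = 415.
(3·415 − 1·45) / 2 = 1200/2 = 600.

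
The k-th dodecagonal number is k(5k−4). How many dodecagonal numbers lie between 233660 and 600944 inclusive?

The n-th dodecagonal number is n(5n−4).
Smallest index with value ≥ 233660: n = 217 (giving 234577).
Largest index with value ≤ 600944: n = 347 (giving 600657).
Indices 217 through 347: 131 terms.

131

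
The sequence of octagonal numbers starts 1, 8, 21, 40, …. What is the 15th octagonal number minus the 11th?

15·(3·15 − 2) = 645 and 11·(3·11 − 2) = 341.
Difference: 645 − 341 = 304.

304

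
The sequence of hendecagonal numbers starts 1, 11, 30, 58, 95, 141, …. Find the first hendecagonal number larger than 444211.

445410

Solve n(9n−7)/2 > 444211 for integer n.
The largest n with value ≤ 444211 is 314 (since 442583 ≤ 444211 < 445410), so the first above is n = 315, value 445410.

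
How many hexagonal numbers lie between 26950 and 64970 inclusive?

64

The n-th hexagonal number is n(2n−1).
Smallest index with value ≥ 26950: n = 117 (giving 27261).
Largest index with value ≤ 64970: n = 180 (giving 64620).
Indices 117 through 180: 64 terms.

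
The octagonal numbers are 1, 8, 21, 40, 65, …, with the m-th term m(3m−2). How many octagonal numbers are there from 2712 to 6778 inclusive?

17

The n-th octagonal number is n(3n−2).
Smallest index with value ≥ 2712: n = 31 (giving 2821).
Largest index with value ≤ 6778: n = 47 (giving 6533).
Indices 31 through 47: 17 terms.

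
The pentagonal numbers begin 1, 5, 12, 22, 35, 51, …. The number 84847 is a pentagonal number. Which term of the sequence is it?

238

Set n(3n−1)/2 = 84847, giving 3n² − n − 169694 = 0.
So n = (1 + 1427) / 6 = 1428/6 = 238.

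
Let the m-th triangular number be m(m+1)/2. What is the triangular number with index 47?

1128

The 47th triangular number is n(n+1)/2 with n = 47.
47·48/2 = 2256/2 = 1128.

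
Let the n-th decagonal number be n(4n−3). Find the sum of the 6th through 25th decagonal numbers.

Σ i(4i−3) = 4Σi² − 3Σi over i = 6..25.
Σi = 325 − 15 = 310 and Σi² = 5525 − 55 = 5470.
4·5470 − 3·310 = 20950.

20950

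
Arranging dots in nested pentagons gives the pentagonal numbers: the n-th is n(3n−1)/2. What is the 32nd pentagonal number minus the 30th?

185

32·(3·32 − 1)/2 = 1520 and 30·(3·30 − 1)/2 = 1335.
Difference: 1520 − 1335 = 185.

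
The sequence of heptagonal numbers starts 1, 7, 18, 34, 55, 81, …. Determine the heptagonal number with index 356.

The 356th heptagonal number is n(5n−3)/2 with n = 356.
356·(5·356 − 3)/2 = 356·1777/2 = 316306.

316306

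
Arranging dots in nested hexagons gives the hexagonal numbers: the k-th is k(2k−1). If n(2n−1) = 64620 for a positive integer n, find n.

Set n(2n−1) = 64620, giving 2n² − n − 64620 = 0.
The discriminant is 1 + 8·64620 = 516961, and √516961 = 719.
So n = (1 + 719) / 4 = 720/4 = 180.
Check: 180·(2·180 − 1) = 64620. ✓

180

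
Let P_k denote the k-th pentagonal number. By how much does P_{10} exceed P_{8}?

10·(3·10 − 1)/2 = 145 and 8·(3·8 − 1)/2 = 92.
Difference: 145 − 92 = 53.

53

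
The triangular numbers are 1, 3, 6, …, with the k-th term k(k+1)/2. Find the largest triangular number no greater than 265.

253

Solve n(n+1)/2 ≤ 265 for integer n.
n = 22 gives 253 ≤ 265, while n = 23 gives 276 > 265; so the answer is 253.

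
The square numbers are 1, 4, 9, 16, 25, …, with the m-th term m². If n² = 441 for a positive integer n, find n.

21

We need n² = 441, so n = √441 = 21.
Check: 21² = 441. ✓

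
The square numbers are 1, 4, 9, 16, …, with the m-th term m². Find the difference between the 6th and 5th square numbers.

n² − (n−1)² = 2n − 1, so 6² − 5² = 2·6 − 1 = 11.

11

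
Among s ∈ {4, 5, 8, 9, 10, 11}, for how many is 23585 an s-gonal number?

s = 4: P(4, 153) = 23409 and P(4, 154) = 23716; 23585 is not s-gonal.
s = 5: P(5, 125) = 23375 and P(5, 126) = 23751; 23585 is not s-gonal.
s = 8: P(8, 89) = 23585. ✓
s = 9: P(9, 82) = 23329 and P(9, 83) = 23904; 23585 is not s-gonal.
s = 10: P(10, 77) = 23485 and P(10, 78) = 24102; 23585 is not s-gonal.
s = 11: P(11, 72) = 23076 and P(11, 73) = 23725; 23585 is not s-gonal.
Hits: s ∈ {8} → 1.

1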